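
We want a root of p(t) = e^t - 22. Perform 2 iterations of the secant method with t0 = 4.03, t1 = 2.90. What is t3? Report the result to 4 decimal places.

3.0988

p(4.03) = 34.260911, p(2.90) = -3.825855
t2 = 2.900000 − (-3.825855)·(2.900000 − 4.030000) / (-3.825855 − 34.260911) = 2.900000 − (4.323216)/(-38.086766) = 3.013510
p(3.013510) = -1.641273
t3 = 3.013510 − (-1.641273)·(3.013510 − 2.900000) / (-1.641273 − (-3.825855)) = 3.013510 − (-0.186300)/(2.184581) = 3.098789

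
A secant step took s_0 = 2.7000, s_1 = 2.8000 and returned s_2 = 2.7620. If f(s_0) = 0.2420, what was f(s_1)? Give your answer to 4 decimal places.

The secant line through (2.7000, 0.2420) and (2.8000, f(s_1)) crosses zero at s_2 = 2.7620.
So (2.7000, 0.2420), (2.8000, f(s_1)), (2.7620, 0) are collinear:
f(s_1) = 0.2420 · (2.8000 − 2.7620) / (2.7000 − 2.7620) = 0.2420 · (0.038000)/(-0.062000) = -0.148323

-0.1483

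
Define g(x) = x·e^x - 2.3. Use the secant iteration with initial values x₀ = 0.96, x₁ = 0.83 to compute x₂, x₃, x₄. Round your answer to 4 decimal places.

g(0.96) = 0.207229, g(0.83) = -0.396545
x₂ = 0.830000 − (-0.396545)·(0.830000 − 0.960000) / (-0.396545 − 0.207229) = 0.830000 − (0.051551)/(-0.603774) = 0.915381
g(0.915381) = -0.013628
x₃ = 0.915381 − (-0.013628)·(0.915381 − 0.830000) / (-0.013628 − (-0.396545)) = 0.915381 − (-0.001164)/(0.382918) = 0.918420
g(0.918420) = 0.000943
x₄ = 0.918420 − 0.000943·(0.918420 − 0.915381) / (0.000943 − (-0.013628)) = 0.918420 − (0.000003)/(0.014571) = 0.918223

0.9154, 0.9184, 0.9182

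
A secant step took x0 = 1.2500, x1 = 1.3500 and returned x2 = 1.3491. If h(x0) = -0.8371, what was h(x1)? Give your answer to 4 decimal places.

The secant line through (1.2500, -0.8371) and (1.3500, h(x1)) crosses zero at x2 = 1.3491.
So (1.2500, -0.8371), (1.3500, h(x1)), (1.3491, 0) are collinear:
h(x1) = -0.8371 · (1.3500 − 1.3491) / (1.2500 − 1.3491) = -0.8371 · (0.000900)/(-0.099100) = 0.007602

0.0076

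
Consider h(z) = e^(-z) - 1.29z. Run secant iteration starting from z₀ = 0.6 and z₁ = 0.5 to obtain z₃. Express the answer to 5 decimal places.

h(0.6) = -0.2251884, h(0.5) = -0.0384693
z₂ = 0.5000000 − (-0.0384693)·(0.5000000 − 0.6000000) / (-0.0384693 − (-0.2251884)) = 0.5000000 − (0.0038469)/(0.1867190) = 0.4793972
h(0.4793972) = 0.0007341
z₃ = 0.4793972 − 0.0007341·(0.4793972 − 0.5000000) / (0.0007341 − (-0.0384693)) = 0.4793972 − (-0.0000151)/(0.0392035) = 0.4797830

0.47978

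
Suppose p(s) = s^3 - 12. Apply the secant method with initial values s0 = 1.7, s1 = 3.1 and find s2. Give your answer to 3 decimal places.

p(1.7) = -7.08700, p(3.1) = 17.79100
s2 = 3.10000 − 17.79100·(3.10000 − 1.70000) / (17.79100 − (-7.08700)) = 3.10000 − (24.90740)/(24.87800) = 2.09882

2.099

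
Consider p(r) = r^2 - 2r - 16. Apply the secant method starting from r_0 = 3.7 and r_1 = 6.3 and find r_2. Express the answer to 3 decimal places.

4.914

p(3.7) = -9.71000, p(6.3) = 11.09000
r_2 = 6.30000 − 11.09000·(6.30000 − 3.70000) / (11.09000 − (-9.71000)) = 6.30000 − (28.83400)/(20.80000) = 4.91375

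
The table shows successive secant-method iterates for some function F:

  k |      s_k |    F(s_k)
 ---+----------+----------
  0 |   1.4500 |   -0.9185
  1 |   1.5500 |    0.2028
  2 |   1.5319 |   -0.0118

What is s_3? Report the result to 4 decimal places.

s_3 = 1.5319 − (-0.0118)·(1.5319 − 1.5500) / (-0.0118 − 0.2028)
   = 1.5319 − (0.000214)/(-0.214600) = 1.532895

1.5329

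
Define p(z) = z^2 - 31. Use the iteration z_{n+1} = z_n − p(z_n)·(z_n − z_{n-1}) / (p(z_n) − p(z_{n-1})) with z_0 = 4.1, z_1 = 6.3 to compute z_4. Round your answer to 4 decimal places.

5.5678

p(4.1) = -14.190000, p(6.3) = 8.690000
z_2 = 6.300000 − 8.690000·(6.300000 − 4.100000) / (8.690000 − (-14.190000)) = 6.300000 − (19.118000)/(22.880000) = 5.464423
p(5.464423) = -1.140080
z_3 = 5.464423 − (-1.140080)·(5.464423 − 6.300000) / (-1.140080 − 8.690000) = 5.464423 − (0.952625)/(-9.830080) = 5.561332
p(5.561332) = -0.071584
z_4 = 5.561332 − (-0.071584)·(5.561332 − 5.464423) / (-0.071584 − (-1.140080)) = 5.561332 − (-0.006937)/(1.068497) = 5.567825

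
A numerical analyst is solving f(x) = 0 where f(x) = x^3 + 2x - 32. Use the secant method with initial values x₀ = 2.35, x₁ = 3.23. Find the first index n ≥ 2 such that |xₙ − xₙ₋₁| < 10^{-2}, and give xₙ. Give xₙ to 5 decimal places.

n = 4, xₙ = 2.96522

f(2.35) = -14.3221250, f(3.23) = 8.1582670
x₂ = 3.2300000 − 8.1582670·(0.8800000)/(22.4803920) = 2.9106428;  |Δ| = 0.3193572
f(2.9106428) = -1.5202098
x₃ = 2.9106428 − (-1.5202098)·(-0.3193572)/(-9.6784768) = 2.9608046;  |Δ| = 0.0501618
f(2.9608046) = -0.1228998
x₄ = 2.9608046 − (-0.1228998)·(0.0501618)/(1.3973100) = 2.9652166;  |Δ| = 0.0044120
|x₄ − x₃| = 0.0044120 < 10^{-2}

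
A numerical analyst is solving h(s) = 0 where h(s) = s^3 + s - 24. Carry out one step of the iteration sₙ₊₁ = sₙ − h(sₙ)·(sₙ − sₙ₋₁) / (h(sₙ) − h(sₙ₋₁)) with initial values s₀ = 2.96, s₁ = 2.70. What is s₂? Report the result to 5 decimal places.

2.76457

h(2.96) = 4.8943360, h(2.70) = -1.6170000
s₂ = 2.7000000 − (-1.6170000)·(2.7000000 − 2.9600000) / (-1.6170000 − 4.8943360) = 2.7000000 − (0.4204200)/(-6.5113360) = 2.7645674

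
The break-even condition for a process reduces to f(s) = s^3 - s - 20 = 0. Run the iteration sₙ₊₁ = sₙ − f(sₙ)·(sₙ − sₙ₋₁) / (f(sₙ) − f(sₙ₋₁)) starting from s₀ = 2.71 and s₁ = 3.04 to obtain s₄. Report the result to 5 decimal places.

2.83714

f(2.71) = -2.8074890, f(3.04) = 5.0544640
s₂ = 3.0400000 − 5.0544640·(3.0400000 − 2.7100000) / (5.0544640 − (-2.8074890)) = 3.0400000 − (1.6679731)/(7.8619530) = 2.8278424
f(2.8278424) = -0.2144560
s₃ = 2.8278424 − (-0.2144560)·(2.8278424 − 3.0400000) / (-0.2144560 − 5.0544640) = 2.8278424 − (0.0454985)/(-5.2689200) = 2.8364777
f(2.8364777) = -0.0152976
s₄ = 2.8364777 − (-0.0152976)·(2.8364777 − 2.8278424) / (-0.0152976 − (-0.2144560)) = 2.8364777 − (-0.0001321)/(0.1991585) = 2.8371409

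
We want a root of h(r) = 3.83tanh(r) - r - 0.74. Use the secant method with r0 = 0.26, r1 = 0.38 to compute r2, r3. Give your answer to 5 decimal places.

0.27059, 0.27010

h(0.26) = -0.0260481, h(0.38) = 0.2691696
r2 = 0.3800000 − 0.2691696·(0.3800000 − 0.2600000) / (0.2691696 − (-0.0260481)) = 0.3800000 − (0.0323004)/(0.2952177) = 0.2705880
h(0.2705880) = 0.0011904
r3 = 0.2705880 − 0.0011904·(0.2705880 − 0.3800000) / (0.0011904 − 0.2691696) = 0.2705880 − (-0.0001302)/(-0.2679792) = 0.2701020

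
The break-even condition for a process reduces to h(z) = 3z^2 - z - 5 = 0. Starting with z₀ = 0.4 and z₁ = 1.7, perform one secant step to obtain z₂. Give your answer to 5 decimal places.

h(0.4) = -4.9200000, h(1.7) = 1.9700000
z₂ = 1.7000000 − 1.9700000·(1.7000000 − 0.4000000) / (1.9700000 − (-4.9200000)) = 1.7000000 − (2.5610000)/(6.8900000) = 1.3283019

1.32830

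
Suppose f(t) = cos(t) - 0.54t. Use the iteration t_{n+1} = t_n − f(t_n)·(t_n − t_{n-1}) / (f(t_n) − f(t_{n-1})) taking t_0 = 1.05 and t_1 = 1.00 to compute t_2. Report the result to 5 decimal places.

f(1.05) = -0.0694290, f(1.00) = 0.0003023
t_2 = 1.0000000 − 0.0003023·(1.0000000 − 1.0500000) / (0.0003023 − (-0.0694290)) = 1.0000000 − (-0.0000151)/(0.0697313) = 1.0002168

1.00022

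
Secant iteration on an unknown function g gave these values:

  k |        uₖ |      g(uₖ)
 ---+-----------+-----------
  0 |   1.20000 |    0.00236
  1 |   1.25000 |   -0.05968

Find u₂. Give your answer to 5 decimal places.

1.20190

u₂ = 1.25000 − (-0.05968)·(1.25000 − 1.20000) / (-0.05968 − 0.00236)
   = 1.25000 − (-0.0029840)/(-0.0620400) = 1.2019020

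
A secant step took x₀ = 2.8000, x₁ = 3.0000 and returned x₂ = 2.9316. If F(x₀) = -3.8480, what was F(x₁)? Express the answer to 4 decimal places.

The secant line through (2.8000, -3.8480) and (3.0000, F(x₁)) crosses zero at x₂ = 2.9316.
So (2.8000, -3.8480), (3.0000, F(x₁)), (2.9316, 0) are collinear:
F(x₁) = -3.8480 · (3.0000 − 2.9316) / (2.8000 − 2.9316) = -3.8480 · (0.068400)/(-0.131600) = 2.000024

2.0000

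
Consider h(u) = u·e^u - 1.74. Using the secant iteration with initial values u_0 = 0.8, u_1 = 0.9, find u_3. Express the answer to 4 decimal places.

0.7899

h(0.8) = 0.040433, h(0.9) = 0.473643
u_2 = 0.900000 − 0.473643·(0.900000 − 0.800000) / (0.473643 − 0.040433) = 0.900000 − (0.047364)/(0.433210) = 0.790667
h(0.790667) = 0.003314
u_3 = 0.790667 − 0.003314·(0.790667 − 0.900000) / (0.003314 − 0.473643) = 0.790667 − (-0.000362)/(-0.470329) = 0.789896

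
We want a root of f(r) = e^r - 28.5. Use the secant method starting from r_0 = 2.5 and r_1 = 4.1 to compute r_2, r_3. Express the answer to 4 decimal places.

3.0421, 3.2449

f(2.5) = -16.317506, f(4.1) = 31.840288
r_2 = 4.100000 − 31.840288·(4.100000 − 2.500000) / (31.840288 − (-16.317506)) = 4.100000 − (50.944460)/(48.157794) = 3.042135
f(3.042135) = -7.550083
r_3 = 3.042135 − (-7.550083)·(3.042135 − 4.100000) / (-7.550083 − 31.840288) = 3.042135 − (7.986971)/(-39.390371) = 3.244899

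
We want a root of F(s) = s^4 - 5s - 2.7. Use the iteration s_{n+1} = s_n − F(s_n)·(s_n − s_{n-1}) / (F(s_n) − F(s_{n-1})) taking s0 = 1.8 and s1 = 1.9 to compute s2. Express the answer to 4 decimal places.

F(1.8) = -1.202400, F(1.9) = 0.832100
s2 = 1.900000 − 0.832100·(1.900000 − 1.800000) / (0.832100 − (-1.202400)) = 1.900000 − (0.083210)/(2.034500) = 1.859101

1.8591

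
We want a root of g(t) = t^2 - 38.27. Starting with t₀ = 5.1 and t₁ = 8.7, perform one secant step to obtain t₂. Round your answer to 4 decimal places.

g(5.1) = -12.260000, g(8.7) = 37.420000
t₂ = 8.700000 − 37.420000·(8.700000 − 5.100000) / (37.420000 − (-12.260000)) = 8.700000 − (134.712000)/(49.680000) = 5.988406

5.9884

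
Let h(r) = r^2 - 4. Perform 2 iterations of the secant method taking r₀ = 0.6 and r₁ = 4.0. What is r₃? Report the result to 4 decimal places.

1.7742

h(0.6) = -3.640000, h(4.0) = 12.000000
r₂ = 4.000000 − 12.000000·(4.000000 − 0.600000) / (12.000000 − (-3.640000)) = 4.000000 − (40.800000)/(15.640000) = 1.391304
h(1.391304) = -2.064272
r₃ = 1.391304 − (-2.064272)·(1.391304 − 4.000000) / (-2.064272 − 12.000000) = 1.391304 − (5.385058)/(-14.064272) = 1.774194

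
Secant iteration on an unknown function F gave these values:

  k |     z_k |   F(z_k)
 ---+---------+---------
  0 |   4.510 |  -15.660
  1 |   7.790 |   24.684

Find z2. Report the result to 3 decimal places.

5.783

z2 = 7.790 − 24.684·(7.790 − 4.510) / (24.684 − (-15.660))
   = 7.790 − (80.96352)/(40.34400) = 5.78317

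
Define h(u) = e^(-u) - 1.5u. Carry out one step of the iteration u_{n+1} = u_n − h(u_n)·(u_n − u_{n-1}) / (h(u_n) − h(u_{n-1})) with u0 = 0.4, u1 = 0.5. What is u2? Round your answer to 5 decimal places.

0.43289

h(0.4) = 0.0703200, h(0.5) = -0.1434693
u2 = 0.5000000 − (-0.1434693)·(0.5000000 − 0.4000000) / (-0.1434693 − 0.0703200) = 0.5000000 − (-0.0143469)/(-0.2137894) = 0.4328922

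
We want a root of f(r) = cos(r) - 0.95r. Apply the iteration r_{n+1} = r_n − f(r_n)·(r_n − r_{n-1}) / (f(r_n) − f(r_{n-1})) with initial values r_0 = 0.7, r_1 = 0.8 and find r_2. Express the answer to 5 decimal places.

0.76120

f(0.7) = 0.0998422, f(0.8) = -0.0632933
r_2 = 0.8000000 − (-0.0632933)·(0.8000000 − 0.7000000) / (-0.0632933 − 0.0998422) = 0.8000000 − (-0.0063293)/(-0.1631355) = 0.7612020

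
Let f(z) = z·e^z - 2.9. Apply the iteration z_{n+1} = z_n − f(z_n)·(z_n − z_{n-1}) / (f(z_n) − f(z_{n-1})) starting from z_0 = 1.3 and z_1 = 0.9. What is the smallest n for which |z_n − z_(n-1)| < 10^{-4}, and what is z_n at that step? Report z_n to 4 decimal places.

f(1.3) = 1.870086, f(0.9) = -0.686357
z_2 = 0.900000 − (-0.686357)·(-0.400000)/(-2.556443) = 1.007393;  |Δ| = 0.107393
f(1.007393) = -0.141305
z_3 = 1.007393 − (-0.141305)·(0.107393)/(0.545053) = 1.035234;  |Δ| = 0.027841
f(1.035234) = 0.014976
z_4 = 1.035234 − 0.014976·(0.027841)/(0.156280) = 1.032566;  |Δ| = 0.002668
f(1.032566) = -0.000283
z_5 = 1.032566 − (-0.000283)·(-0.002668)/(-0.015259) = 1.032616;  |Δ| = 0.000050
|z_5 − z_4| = 0.000050 < 10^{-4}

n = 5, z_n = 1.0326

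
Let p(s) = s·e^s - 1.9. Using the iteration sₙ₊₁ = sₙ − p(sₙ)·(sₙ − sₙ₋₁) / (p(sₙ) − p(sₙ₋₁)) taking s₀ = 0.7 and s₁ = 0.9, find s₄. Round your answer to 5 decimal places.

p(0.7) = -0.4903731, p(0.9) = 0.3136428
s₂ = 0.9000000 − 0.3136428·(0.9000000 − 0.7000000) / (0.3136428 − (-0.4903731)) = 0.9000000 − (0.0627286)/(0.8040159) = 0.8219809
p(0.8219809) = -0.0299917
s₃ = 0.8219809 − (-0.0299917)·(0.8219809 − 0.9000000) / (-0.0299917 − 0.3136428) = 0.8219809 − (0.0023399)/(-0.3436345) = 0.8287903
p(0.8287903) = -0.0016176
s₄ = 0.8287903 − (-0.0016176)·(0.8287903 − 0.8219809) / (-0.0016176 − (-0.0299917)) = 0.8287903 − (-0.0000110)/(0.0283741) = 0.8291785

0.82918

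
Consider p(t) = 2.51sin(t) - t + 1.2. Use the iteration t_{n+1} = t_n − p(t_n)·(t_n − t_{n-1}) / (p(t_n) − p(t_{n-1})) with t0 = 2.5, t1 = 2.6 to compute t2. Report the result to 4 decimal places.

p(2.5) = 0.202165, p(2.6) = -0.106092
t2 = 2.600000 − (-0.106092)·(2.600000 − 2.500000) / (-0.106092 − 0.202165) = 2.600000 − (-0.010609)/(-0.308257) = 2.565583

2.5656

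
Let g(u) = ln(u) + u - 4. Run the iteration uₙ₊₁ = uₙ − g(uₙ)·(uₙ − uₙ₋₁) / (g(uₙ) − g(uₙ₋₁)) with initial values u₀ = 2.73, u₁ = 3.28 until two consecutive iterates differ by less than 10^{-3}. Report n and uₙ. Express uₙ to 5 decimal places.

n = 4, uₙ = 2.92627

g(2.73) = -0.2656984, g(3.28) = 0.4678434
u₂ = 3.2800000 − 0.4678434·(0.5500000)/(0.7335418) = 2.9292172;  |Δ| = 0.3507828
g(2.9292172) = 0.0039524
u₃ = 2.9292172 − 0.0039524·(-0.3507828)/(-0.4638911) = 2.9262285;  |Δ| = 0.0029887
g(2.9262285) = -0.0000571
u₄ = 2.9262285 − (-0.0000571)·(-0.0029887)/(-0.0040095) = 2.9262711;  |Δ| = 0.0000426
|u₄ − u₃| = 0.0000426 < 10^{-3}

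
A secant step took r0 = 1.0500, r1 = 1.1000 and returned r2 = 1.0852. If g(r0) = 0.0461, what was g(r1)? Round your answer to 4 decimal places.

The secant line through (1.0500, 0.0461) and (1.1000, g(r1)) crosses zero at r2 = 1.0852.
So (1.0500, 0.0461), (1.1000, g(r1)), (1.0852, 0) are collinear:
g(r1) = 0.0461 · (1.1000 − 1.0852) / (1.0500 − 1.0852) = 0.0461 · (0.014800)/(-0.035200) = -0.019383

-0.0194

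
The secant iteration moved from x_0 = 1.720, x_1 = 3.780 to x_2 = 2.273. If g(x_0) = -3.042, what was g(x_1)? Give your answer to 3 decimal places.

8.290

The secant line through (1.720, -3.042) and (3.780, g(x_1)) crosses zero at x_2 = 2.273.
So (1.720, -3.042), (3.780, g(x_1)), (2.273, 0) are collinear:
g(x_1) = -3.042 · (3.780 − 2.273) / (1.720 − 2.273) = -3.042 · (1.50700)/(-0.55300) = 8.28986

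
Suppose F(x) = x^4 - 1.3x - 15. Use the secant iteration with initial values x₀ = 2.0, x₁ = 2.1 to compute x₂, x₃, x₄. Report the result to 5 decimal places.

F(2.0) = -1.6000000, F(2.1) = 1.7181000
x₂ = 2.1000000 − 1.7181000·(2.1000000 − 2.0000000) / (1.7181000 − (-1.6000000)) = 2.1000000 − (0.1718100)/(3.3181000) = 2.0482204
F(2.0482204) = -0.0629275
x₃ = 2.0482204 − (-0.0629275)·(2.0482204 − 2.1000000) / (-0.0629275 − 1.7181000) = 2.0482204 − (0.0032584)/(-1.7810275) = 2.0500499
F(2.0500499) = -0.0023406
x₄ = 2.0500499 − (-0.0023406)·(2.0500499 − 2.0482204) / (-0.0023406 − (-0.0629275)) = 2.0500499 − (-0.0000043)/(0.0605868) = 2.0501205

2.04822, 2.05005, 2.05012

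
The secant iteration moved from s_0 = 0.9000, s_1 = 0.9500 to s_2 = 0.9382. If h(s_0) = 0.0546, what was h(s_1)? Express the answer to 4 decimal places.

The secant line through (0.9000, 0.0546) and (0.9500, h(s_1)) crosses zero at s_2 = 0.9382.
So (0.9000, 0.0546), (0.9500, h(s_1)), (0.9382, 0) are collinear:
h(s_1) = 0.0546 · (0.9500 − 0.9382) / (0.9000 − 0.9382) = 0.0546 · (0.011800)/(-0.038200) = -0.016866

-0.0169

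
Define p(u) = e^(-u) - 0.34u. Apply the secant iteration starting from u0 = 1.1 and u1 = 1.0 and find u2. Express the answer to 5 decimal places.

1.04040

p(1.1) = -0.0411289, p(1.0) = 0.0278794
u2 = 1.0000000 − 0.0278794·(1.0000000 − 1.1000000) / (0.0278794 − (-0.0411289)) = 1.0000000 − (-0.0027879)/(0.0690084) = 1.0404001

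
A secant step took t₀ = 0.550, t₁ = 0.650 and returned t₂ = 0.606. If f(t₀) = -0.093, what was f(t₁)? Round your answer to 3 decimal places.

0.073

The secant line through (0.550, -0.093) and (0.650, f(t₁)) crosses zero at t₂ = 0.606.
So (0.550, -0.093), (0.650, f(t₁)), (0.606, 0) are collinear:
f(t₁) = -0.093 · (0.650 − 0.606) / (0.550 − 0.606) = -0.093 · (0.04400)/(-0.05600) = 0.07307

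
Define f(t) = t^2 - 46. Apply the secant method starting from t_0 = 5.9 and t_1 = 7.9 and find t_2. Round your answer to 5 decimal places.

6.71087

f(5.9) = -11.1900000, f(7.9) = 16.4100000
t_2 = 7.9000000 − 16.4100000·(7.9000000 − 5.9000000) / (16.4100000 − (-11.1900000)) = 7.9000000 − (32.8200000)/(27.6000000) = 6.7108696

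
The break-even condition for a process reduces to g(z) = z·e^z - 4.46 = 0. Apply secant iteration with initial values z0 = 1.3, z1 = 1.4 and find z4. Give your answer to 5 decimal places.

g(1.3) = 0.3100857, g(1.4) = 1.2172800
z2 = 1.4000000 − 1.2172800·(1.4000000 − 1.3000000) / (1.2172800 − 0.3100857) = 1.4000000 − (0.1217280)/(0.9071943) = 1.2658193
g(1.2658193) = 0.0285909
z3 = 1.2658193 − 0.0285909·(1.2658193 − 1.4000000) / (0.0285909 − 1.2172800) = 1.2658193 − (-0.0038363)/(-1.1886891) = 1.2625919
g(1.2625919) = 0.0027205
z4 = 1.2625919 − 0.0027205·(1.2625919 − 1.2658193) / (0.0027205 − 0.0285909) = 1.2625919 − (-0.0000088)/(-0.0258704) = 1.2622525

1.26225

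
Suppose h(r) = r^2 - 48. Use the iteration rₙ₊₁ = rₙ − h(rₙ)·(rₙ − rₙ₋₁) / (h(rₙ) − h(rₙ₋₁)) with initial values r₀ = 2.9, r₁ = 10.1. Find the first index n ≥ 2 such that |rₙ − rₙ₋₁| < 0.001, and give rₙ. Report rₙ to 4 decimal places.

h(2.9) = -39.590000, h(10.1) = 54.010000
r₂ = 10.100000 − 54.010000·(7.200000)/(93.600000) = 5.945385;  |Δ| = 4.154615
h(5.945385) = -12.652402
r₃ = 5.945385 − (-12.652402)·(-4.154615)/(-66.662402) = 6.733923;  |Δ| = 0.788538
h(6.733923) = -2.654281
r₄ = 6.733923 − (-2.654281)·(0.788538)/(9.998121) = 6.943263;  |Δ| = 0.209340
h(6.943263) = 0.208895
r₅ = 6.943263 − 0.208895·(0.209340)/(2.863176) = 6.927989;  |Δ| = 0.015273
h(6.927989) = -0.002964
r₆ = 6.927989 − (-0.002964)·(-0.015273)/(-0.211859) = 6.928203;  |Δ| = 0.000214
|r₆ − r₅| = 0.000214 < 0.001

n = 6, rₙ = 6.9282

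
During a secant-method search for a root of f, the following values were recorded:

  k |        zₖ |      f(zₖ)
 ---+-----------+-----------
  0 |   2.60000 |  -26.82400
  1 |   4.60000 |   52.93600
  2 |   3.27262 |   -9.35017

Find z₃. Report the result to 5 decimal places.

3.47188

z₃ = 3.27262 − (-9.35017)·(3.27262 − 4.60000) / (-9.35017 − 52.93600)
   = 3.27262 − (12.4112287)/(-62.2861700) = 3.4718814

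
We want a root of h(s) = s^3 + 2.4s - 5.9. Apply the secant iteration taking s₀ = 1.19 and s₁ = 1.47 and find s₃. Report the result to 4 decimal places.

1.3746

h(1.19) = -1.358841, h(1.47) = 0.804523
s₂ = 1.470000 − 0.804523·(1.470000 − 1.190000) / (0.804523 − (-1.358841)) = 1.470000 − (0.225266)/(2.163364) = 1.365872
h(1.365872) = -0.073727
s₃ = 1.365872 − (-0.073727)·(1.365872 − 1.470000) / (-0.073727 − 0.804523) = 1.365872 − (0.007677)/(-0.878250) = 1.374613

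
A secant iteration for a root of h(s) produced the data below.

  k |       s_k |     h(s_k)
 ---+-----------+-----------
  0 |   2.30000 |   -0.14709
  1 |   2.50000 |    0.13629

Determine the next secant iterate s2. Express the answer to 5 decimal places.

2.40381

s2 = 2.50000 − 0.13629·(2.50000 − 2.30000) / (0.13629 − (-0.14709))
   = 2.50000 − (0.0272580)/(0.2833800) = 2.4038111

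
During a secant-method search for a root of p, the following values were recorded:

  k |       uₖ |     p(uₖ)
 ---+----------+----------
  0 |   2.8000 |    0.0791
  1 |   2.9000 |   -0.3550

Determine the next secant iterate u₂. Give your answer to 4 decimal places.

2.8182

u₂ = 2.9000 − (-0.3550)·(2.9000 − 2.8000) / (-0.3550 − 0.0791)
   = 2.9000 − (-0.035500)/(-0.434100) = 2.818222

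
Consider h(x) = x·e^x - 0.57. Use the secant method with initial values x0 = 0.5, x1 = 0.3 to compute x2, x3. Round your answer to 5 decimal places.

0.37870, 0.38771

h(0.5) = 0.2543606, h(0.3) = -0.1650424
x2 = 0.3000000 − (-0.1650424)·(0.3000000 − 0.5000000) / (-0.1650424 − 0.2543606) = 0.3000000 − (0.0330085)/(-0.4194030) = 0.3787035
h(0.3787035) = -0.0169453
x3 = 0.3787035 − (-0.0169453)·(0.3787035 − 0.3000000) / (-0.0169453 − (-0.1650424)) = 0.3787035 − (-0.0013337)/(0.1480971) = 0.3877087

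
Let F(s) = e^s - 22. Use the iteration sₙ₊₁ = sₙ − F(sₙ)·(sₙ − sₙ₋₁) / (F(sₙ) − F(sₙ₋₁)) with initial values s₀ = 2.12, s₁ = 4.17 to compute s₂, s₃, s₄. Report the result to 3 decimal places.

F(2.12) = -13.66886, F(4.17) = 42.71545
s₂ = 4.17000 − 42.71545·(4.17000 − 2.12000) / (42.71545 − (-13.66886)) = 4.17000 − (87.56668)/(56.38431) = 2.61697
F(2.61697) = -8.30587
s₃ = 2.61697 − (-8.30587)·(2.61697 − 4.17000) / (-8.30587 − 42.71545) = 2.61697 − (12.89928)/(-51.02132) = 2.86979
F(2.86979) = -4.36671
s₄ = 2.86979 − (-4.36671)·(2.86979 − 2.61697) / (-4.36671 − (-8.30587)) = 2.86979 − (-1.10400)/(3.93916) = 3.15005

2.617, 2.870, 3.150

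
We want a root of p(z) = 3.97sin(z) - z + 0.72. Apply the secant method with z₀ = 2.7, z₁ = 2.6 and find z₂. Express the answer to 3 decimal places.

2.637

p(2.7) = -0.28330, p(2.6) = 0.16654
z₂ = 2.60000 − 0.16654·(2.60000 − 2.70000) / (0.16654 − (-0.28330)) = 2.60000 − (-0.01665)/(0.44984) = 2.63702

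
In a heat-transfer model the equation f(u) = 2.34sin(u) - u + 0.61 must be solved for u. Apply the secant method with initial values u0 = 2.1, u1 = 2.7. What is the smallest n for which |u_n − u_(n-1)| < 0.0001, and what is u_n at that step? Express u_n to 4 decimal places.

n = 5, u_n = 2.3213

f(2.1) = 0.529910, f(2.7) = -1.089931
u2 = 2.700000 − (-1.089931)·(0.600000)/(-1.619841) = 2.296282;  |Δ| = 0.403718
f(2.296282) = 0.064452
u3 = 2.296282 − 0.064452·(-0.403718)/(1.154383) = 2.318823;  |Δ| = 0.022541
f(2.318823) = 0.006474
u4 = 2.318823 − 0.006474·(0.022541)/(-0.057979) = 2.321340;  |Δ| = 0.002517
f(2.321340) = -0.000054
u5 = 2.321340 − (-0.000054)·(0.002517)/(-0.006528) = 2.321319;  |Δ| = 0.000021
|u5 − u4| = 0.000021 < 0.0001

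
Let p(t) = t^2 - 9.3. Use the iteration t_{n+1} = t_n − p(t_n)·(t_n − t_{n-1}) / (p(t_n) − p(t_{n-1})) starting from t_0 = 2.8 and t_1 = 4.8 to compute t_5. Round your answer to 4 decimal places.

3.0496

p(2.8) = -1.460000, p(4.8) = 13.740000
t_2 = 4.800000 − 13.740000·(4.800000 − 2.800000) / (13.740000 − (-1.460000)) = 4.800000 − (27.480000)/(15.200000) = 2.992105
p(2.992105) = -0.347306
t_3 = 2.992105 − (-0.347306)·(2.992105 − 4.800000) / (-0.347306 − 13.740000) = 2.992105 − (0.627893)/(-14.087306) = 3.036677
p(3.036677) = -0.078594
t_4 = 3.036677 − (-0.078594)·(3.036677 − 2.992105) / (-0.078594 − (-0.347306)) = 3.036677 − (-0.003503)/(0.268712) = 3.049713
p(3.049713) = 0.000751
t_5 = 3.049713 − 0.000751·(3.049713 − 3.036677) / (0.000751 − (-0.078594)) = 3.049713 − (0.000010)/(0.079345) = 3.049590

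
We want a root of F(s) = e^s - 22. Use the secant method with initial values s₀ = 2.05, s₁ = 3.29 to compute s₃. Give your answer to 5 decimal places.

3.07970

F(2.05) = -14.2320989, F(3.29) = 4.8428637
s₂ = 3.2900000 − 4.8428637·(3.2900000 − 2.0500000) / (4.8428637 − (-14.2320989)) = 3.2900000 − (6.0051509)/(19.0749625) = 2.9751815
F(2.9751815) = -2.4068207
s₃ = 2.9751815 − (-2.4068207)·(2.9751815 − 3.2900000) / (-2.4068207 − 4.8428637) = 2.9751815 − (0.7577117)/(-7.2496844) = 3.0796980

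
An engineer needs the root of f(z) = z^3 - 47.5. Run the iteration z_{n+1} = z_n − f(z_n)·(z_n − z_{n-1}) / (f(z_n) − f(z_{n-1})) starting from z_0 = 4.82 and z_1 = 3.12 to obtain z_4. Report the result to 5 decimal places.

f(4.82) = 64.4801680, f(3.12) = -17.1286720
z_2 = 3.1200000 − (-17.1286720)·(3.1200000 − 4.8200000) / (-17.1286720 − 64.4801680) = 3.1200000 − (29.1187424)/(-81.6088400) = 3.4768087
f(3.4768087) = -5.4716462
z_3 = 3.4768087 − (-5.4716462)·(3.4768087 − 3.1200000) / (-5.4716462 − (-17.1286720)) = 3.4768087 − (-1.9523309)/(11.6570258) = 3.6442897
f(3.6442897) = 0.8992564
z_4 = 3.6442897 − 0.8992564·(3.6442897 − 3.4768087) / (0.8992564 − (-5.4716462)) = 3.6442897 − (0.1506084)/(6.3709026) = 3.6206497

3.62065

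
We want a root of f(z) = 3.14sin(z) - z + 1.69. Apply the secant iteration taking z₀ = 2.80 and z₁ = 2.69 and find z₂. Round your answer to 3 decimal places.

2.785

f(2.80) = -0.05814, f(2.69) = 0.37029
z₂ = 2.69000 − 0.37029·(2.69000 − 2.80000) / (0.37029 − (-0.05814)) = 2.69000 − (-0.04073)/(0.42843) = 2.78507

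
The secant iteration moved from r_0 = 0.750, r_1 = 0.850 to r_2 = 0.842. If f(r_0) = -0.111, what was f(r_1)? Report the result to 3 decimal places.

The secant line through (0.750, -0.111) and (0.850, f(r_1)) crosses zero at r_2 = 0.842.
So (0.750, -0.111), (0.850, f(r_1)), (0.842, 0) are collinear:
f(r_1) = -0.111 · (0.850 − 0.842) / (0.750 − 0.842) = -0.111 · (0.00800)/(-0.09200) = 0.00965

0.010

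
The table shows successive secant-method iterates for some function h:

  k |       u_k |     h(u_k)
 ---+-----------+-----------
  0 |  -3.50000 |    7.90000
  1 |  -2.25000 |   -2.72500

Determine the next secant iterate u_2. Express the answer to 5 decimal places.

u_2 = -2.25000 − (-2.72500)·(-2.25000 − (-3.50000)) / (-2.72500 − 7.90000)
   = -2.25000 − (-3.4062500)/(-10.6250000) = -2.5705882

-2.57059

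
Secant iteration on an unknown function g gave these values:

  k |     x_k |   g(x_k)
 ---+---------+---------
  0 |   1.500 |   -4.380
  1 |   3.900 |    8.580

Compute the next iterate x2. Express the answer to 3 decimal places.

2.311

x2 = 3.900 − 8.580·(3.900 − 1.500) / (8.580 − (-4.380))
   = 3.900 − (20.59200)/(12.96000) = 2.31111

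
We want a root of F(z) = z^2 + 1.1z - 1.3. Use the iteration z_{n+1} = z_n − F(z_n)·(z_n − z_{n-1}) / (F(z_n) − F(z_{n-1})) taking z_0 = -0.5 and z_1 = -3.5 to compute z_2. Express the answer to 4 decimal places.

-1.0517

F(-0.5) = -1.600000, F(-3.5) = 7.100000
z_2 = -3.500000 − 7.100000·(-3.500000 − (-0.500000)) / (7.100000 − (-1.600000)) = -3.500000 − (-21.300000)/(8.700000) = -1.051724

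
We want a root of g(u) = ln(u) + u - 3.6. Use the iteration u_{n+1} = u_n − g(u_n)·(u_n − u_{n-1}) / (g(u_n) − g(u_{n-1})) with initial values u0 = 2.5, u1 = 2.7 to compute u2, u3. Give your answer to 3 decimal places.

2.633, 2.632

g(2.5) = -0.18371, g(2.7) = 0.09325
u2 = 2.70000 − 0.09325·(2.70000 − 2.50000) / (0.09325 − (-0.18371)) = 2.70000 − (0.01865)/(0.27696) = 2.63266
g(2.63266) = 0.00066
u3 = 2.63266 − 0.00066·(2.63266 − 2.70000) / (0.00066 − 0.09325) = 2.63266 − (-0.00004)/(-0.09260) = 2.63218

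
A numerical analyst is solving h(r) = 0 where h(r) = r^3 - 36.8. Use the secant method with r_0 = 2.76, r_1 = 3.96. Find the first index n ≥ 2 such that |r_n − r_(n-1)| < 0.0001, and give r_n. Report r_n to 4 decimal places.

n = 6, r_n = 3.3262

h(2.76) = -15.775424, h(3.96) = 25.299136
r_2 = 3.960000 − 25.299136·(1.200000)/(41.074560) = 3.220882;  |Δ| = 0.739118
h(3.220882) = -3.386322
r_3 = 3.220882 − (-3.386322)·(-0.739118)/(-28.685458) = 3.308135;  |Δ| = 0.087253
h(3.308135) = -0.596586
r_4 = 3.308135 − (-0.596586)·(0.087253)/(2.789736) = 3.326794;  |Δ| = 0.018659
h(3.326794) = 0.019477
r_5 = 3.326794 − 0.019477·(0.018659)/(0.616063) = 3.326204;  |Δ| = 0.000590
h(3.326204) = -0.000106
r_6 = 3.326204 − (-0.000106)·(-0.000590)/(-0.019583) = 3.326207;  |Δ| = 0.000003
|r_6 − r_5| = 0.000003 < 0.0001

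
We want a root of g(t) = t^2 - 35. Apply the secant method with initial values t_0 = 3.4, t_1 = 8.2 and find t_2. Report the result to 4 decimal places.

5.4207

g(3.4) = -23.440000, g(8.2) = 32.240000
t_2 = 8.200000 − 32.240000·(8.200000 − 3.400000) / (32.240000 − (-23.440000)) = 8.200000 − (154.752000)/(55.680000) = 5.420690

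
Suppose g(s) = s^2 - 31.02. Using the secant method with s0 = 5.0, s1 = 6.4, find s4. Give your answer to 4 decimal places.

g(5.0) = -6.020000, g(6.4) = 9.940000
s2 = 6.400000 − 9.940000·(6.400000 − 5.000000) / (9.940000 − (-6.020000)) = 6.400000 − (13.916000)/(15.960000) = 5.528070
g(5.528070) = -0.460440
s3 = 5.528070 − (-0.460440)·(5.528070 − 6.400000) / (-0.460440 − 9.940000) = 5.528070 − (0.401471)/(-10.400440) = 5.566672
g(5.566672) = -0.032168
s4 = 5.566672 − (-0.032168)·(5.566672 − 5.528070) / (-0.032168 − (-0.460440)) = 5.566672 − (-0.001242)/(0.428272) = 5.569571

5.5696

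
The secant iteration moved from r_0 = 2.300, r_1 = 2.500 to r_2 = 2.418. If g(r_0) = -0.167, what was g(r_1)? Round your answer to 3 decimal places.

0.116

The secant line through (2.300, -0.167) and (2.500, g(r_1)) crosses zero at r_2 = 2.418.
So (2.300, -0.167), (2.500, g(r_1)), (2.418, 0) are collinear:
g(r_1) = -0.167 · (2.500 − 2.418) / (2.300 − 2.418) = -0.167 · (0.08200)/(-0.11800) = 0.11605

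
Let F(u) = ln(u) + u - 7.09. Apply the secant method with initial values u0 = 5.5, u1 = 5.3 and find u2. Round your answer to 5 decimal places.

5.40318

F(5.5) = 0.1147481, F(5.3) = -0.1222932
u2 = 5.3000000 − (-0.1222932)·(5.3000000 − 5.5000000) / (-0.1222932 − 0.1147481) = 5.3000000 − (0.0244586)/(-0.2370413) = 5.4031830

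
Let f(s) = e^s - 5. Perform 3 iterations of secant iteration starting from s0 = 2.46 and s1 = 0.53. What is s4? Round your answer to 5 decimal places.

f(2.46) = 6.7048115, f(0.53) = -3.3010677
s2 = 0.5300000 − (-3.3010677)·(0.5300000 − 2.4600000) / (-3.3010677 − 6.7048115) = 0.5300000 − (6.3710606)/(-10.0058792) = 1.1667317
f(1.1667317) = -1.7885206
s3 = 1.1667317 − (-1.7885206)·(1.1667317 − 0.5300000) / (-1.7885206 − (-3.3010677)) = 1.1667317 − (-1.1388078)/(1.5125471) = 1.9196390
f(1.9196390) = 1.8184966
s4 = 1.9196390 − 1.8184966·(1.9196390 − 1.1667317) / (1.8184966 − (-1.7885206)) = 1.9196390 − (1.3691594)/(3.6070172) = 1.5400569

1.54006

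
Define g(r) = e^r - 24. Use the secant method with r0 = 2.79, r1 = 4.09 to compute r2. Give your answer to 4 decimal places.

g(2.79) = -7.718980, g(4.09) = 35.739892
r2 = 4.090000 − 35.739892·(4.090000 − 2.790000) / (35.739892 − (-7.718980)) = 4.090000 − (46.461859)/(43.458872) = 3.020900

3.0209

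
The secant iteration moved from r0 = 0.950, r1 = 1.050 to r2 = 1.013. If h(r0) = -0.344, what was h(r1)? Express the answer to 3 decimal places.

0.202

The secant line through (0.950, -0.344) and (1.050, h(r1)) crosses zero at r2 = 1.013.
So (0.950, -0.344), (1.050, h(r1)), (1.013, 0) are collinear:
h(r1) = -0.344 · (1.050 − 1.013) / (0.950 − 1.013) = -0.344 · (0.03700)/(-0.06300) = 0.20203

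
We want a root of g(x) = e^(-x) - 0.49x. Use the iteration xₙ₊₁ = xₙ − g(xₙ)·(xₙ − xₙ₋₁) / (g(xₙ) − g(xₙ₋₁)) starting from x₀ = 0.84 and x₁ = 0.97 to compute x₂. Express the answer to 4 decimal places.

0.8625

g(0.84) = 0.020111, g(0.97) = -0.096217
x₂ = 0.970000 − (-0.096217)·(0.970000 − 0.840000) / (-0.096217 − 0.020111) = 0.970000 − (-0.012508)/(-0.116327) = 0.862474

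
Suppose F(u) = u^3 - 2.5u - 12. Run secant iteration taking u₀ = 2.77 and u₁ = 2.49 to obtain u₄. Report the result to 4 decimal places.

2.6508

F(2.77) = 2.328933, F(2.49) = -2.786751
u₂ = 2.490000 − (-2.786751)·(2.490000 − 2.770000) / (-2.786751 − 2.328933) = 2.490000 − (0.780290)/(-5.115684) = 2.642529
F(2.642529) = -0.153649
u₃ = 2.642529 − (-0.153649)·(2.642529 − 2.490000) / (-0.153649 − (-2.786751)) = 2.642529 − (-0.023436)/(2.633102) = 2.651430
F(2.651430) = 0.011184
u₄ = 2.651430 − 0.011184·(2.651430 − 2.642529) / (0.011184 − (-0.153649)) = 2.651430 − (0.000100)/(0.164833) = 2.650826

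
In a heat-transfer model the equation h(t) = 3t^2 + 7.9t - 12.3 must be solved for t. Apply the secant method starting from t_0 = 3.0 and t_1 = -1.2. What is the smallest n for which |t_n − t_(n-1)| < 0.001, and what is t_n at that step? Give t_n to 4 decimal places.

n = 8, t_n = 1.0986

h(3.0) = 38.400000, h(-1.2) = -17.460000
t_2 = -1.200000 − (-17.460000)·(-4.200000)/(-55.860000) = 0.112782;  |Δ| = 1.312782
h(0.112782) = -11.370863
t_3 = 0.112782 − (-11.370863)·(1.312782)/(6.089137) = 2.564273;  |Δ| = 2.451491
h(2.564273) = 27.684244
t_4 = 2.564273 − 27.684244·(2.451491)/(39.055107) = 0.826532;  |Δ| = 1.737741
h(0.826532) = -3.720937
t_5 = 0.826532 − (-3.720937)·(-1.737741)/(-31.405181) = 1.032422;  |Δ| = 0.205890
h(1.032422) = -0.946180
t_6 = 1.032422 − (-0.946180)·(0.205890)/(2.774757) = 1.102630;  |Δ| = 0.070208
h(1.102630) = 0.058153
t_7 = 1.102630 − 0.058153·(0.070208)/(1.004333) = 1.098565;  |Δ| = 0.004065
h(1.098565) = -0.000807
t_8 = 1.098565 − (-0.000807)·(-0.004065)/(-0.058959) = 1.098620;  |Δ| = 0.000056
|t_8 − t_7| = 0.000056 < 0.001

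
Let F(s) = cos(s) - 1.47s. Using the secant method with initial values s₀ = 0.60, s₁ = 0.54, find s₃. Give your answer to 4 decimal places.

0.5720

F(0.60) = -0.056664, F(0.54) = 0.063909
s₂ = 0.540000 − 0.063909·(0.540000 − 0.600000) / (0.063909 − (-0.056664)) = 0.540000 − (-0.003835)/(0.120573) = 0.571802
F(0.571802) = 0.000377
s₃ = 0.571802 − 0.000377·(0.571802 − 0.540000) / (0.000377 − 0.063909) = 0.571802 − (0.000012)/(-0.063531) = 0.571991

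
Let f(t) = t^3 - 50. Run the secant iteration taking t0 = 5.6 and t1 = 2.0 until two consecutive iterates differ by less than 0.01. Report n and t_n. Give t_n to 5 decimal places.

f(5.6) = 125.6160000, f(2.0) = -42.0000000
t2 = 2.0000000 − (-42.0000000)·(-3.6000000)/(-167.6160000) = 2.9020619;  |Δ| = 0.9020619
f(2.9020619) = -25.5589424
t3 = 2.9020619 − (-25.5589424)·(0.9020619)/(16.4410576) = 4.3043893;  |Δ| = 1.4023275
f(4.3043893) = 29.7507254
t4 = 4.3043893 − 29.7507254·(1.4023275)/(55.3096678) = 3.5500861;  |Δ| = 0.7543032
f(3.5500861) = -5.2578685
t5 = 3.5500861 − (-5.2578685)·(-0.7543032)/(-35.0085939) = 3.6633734;  |Δ| = 0.1132872
f(3.6633734) = -0.8364139
t6 = 3.6633734 − (-0.8364139)·(0.1132872)/(4.4214546) = 3.6848041;  |Δ| = 0.0214307
f(3.6848041) = 0.0314644
t7 = 3.6848041 − 0.0314644·(0.0214307)/(0.8678783) = 3.6840272;  |Δ| = 0.0007770
|t7 − t6| = 0.0007770 < 0.01

n = 7, t_n = 3.68403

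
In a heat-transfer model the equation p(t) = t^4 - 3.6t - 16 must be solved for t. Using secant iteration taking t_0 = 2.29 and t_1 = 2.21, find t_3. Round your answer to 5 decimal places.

2.21256

p(2.29) = 3.2565848, p(2.21) = -0.1015672
t_2 = 2.2100000 − (-0.1015672)·(2.2100000 − 2.2900000) / (-0.1015672 − 3.2565848) = 2.2100000 − (0.0081254)/(-3.3581520) = 2.2124196
p(2.2124196) = -0.0056389
t_3 = 2.2124196 − (-0.0056389)·(2.2124196 − 2.2100000) / (-0.0056389 − (-0.1015672)) = 2.2124196 − (-0.0000136)/(0.0959283) = 2.2125618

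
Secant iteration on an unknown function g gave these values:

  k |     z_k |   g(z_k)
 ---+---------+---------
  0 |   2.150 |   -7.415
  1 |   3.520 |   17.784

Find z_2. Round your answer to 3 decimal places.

z_2 = 3.520 − 17.784·(3.520 − 2.150) / (17.784 − (-7.415))
   = 3.520 − (24.36408)/(25.19900) = 2.55313

2.553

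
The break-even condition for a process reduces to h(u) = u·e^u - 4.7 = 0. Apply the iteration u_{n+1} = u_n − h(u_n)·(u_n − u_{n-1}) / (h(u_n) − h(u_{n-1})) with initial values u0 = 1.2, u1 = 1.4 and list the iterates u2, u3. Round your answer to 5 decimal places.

1.28456, 1.29111

h(1.2) = -0.7158597, h(1.4) = 0.9772800
u2 = 1.4000000 − 0.9772800·(1.4000000 − 1.2000000) / (0.9772800 − (-0.7158597)) = 1.4000000 − (0.1954560)/(1.6931396) = 1.2845600
h(1.2845600) = -0.0587845
u3 = 1.2845600 − (-0.0587845)·(1.2845600 − 1.4000000) / (-0.0587845 − 0.9772800) = 1.2845600 − (0.0067861)/(-1.0360644) = 1.2911099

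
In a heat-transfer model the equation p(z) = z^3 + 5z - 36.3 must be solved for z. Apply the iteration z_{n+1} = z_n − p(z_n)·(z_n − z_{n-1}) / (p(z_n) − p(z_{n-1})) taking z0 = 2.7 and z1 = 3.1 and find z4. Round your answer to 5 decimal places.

p(2.7) = -3.1170000, p(3.1) = 8.9910000
z2 = 3.1000000 − 8.9910000·(3.1000000 − 2.7000000) / (8.9910000 − (-3.1170000)) = 3.1000000 − (3.5964000)/(12.1080000) = 2.8029732
p(2.8029732) = -0.2631289
z3 = 2.8029732 − (-0.2631289)·(2.8029732 − 3.1000000) / (-0.2631289 − 8.9910000) = 2.8029732 − (0.0781563)/(-9.2541289) = 2.8114188
p(2.8114188) = -0.0212390
z4 = 2.8114188 − (-0.0212390)·(2.8114188 − 2.8029732) / (-0.0212390 − (-0.2631289)) = 2.8114188 − (-0.0001794)/(0.2418899) = 2.8121604

2.81216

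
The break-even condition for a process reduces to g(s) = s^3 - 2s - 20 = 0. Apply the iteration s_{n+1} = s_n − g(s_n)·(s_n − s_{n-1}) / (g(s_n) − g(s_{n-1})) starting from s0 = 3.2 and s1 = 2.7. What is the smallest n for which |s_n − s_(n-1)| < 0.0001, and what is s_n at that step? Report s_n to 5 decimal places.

n = 5, s_n = 2.95941

g(3.2) = 6.3680000, g(2.7) = -5.7170000
s2 = 2.7000000 − (-5.7170000)·(-0.5000000)/(-12.0850000) = 2.9365329;  |Δ| = 0.2365329
g(2.9365329) = -0.5506807
s3 = 2.9365329 − (-0.5506807)·(0.2365329)/(5.1663193) = 2.9617451;  |Δ| = 0.0252122
g(2.9617451) = 0.0567414
s4 = 2.9617451 − 0.0567414·(0.0252122)/(0.6074221) = 2.9593899;  |Δ| = 0.0023552
g(2.9593899) = -0.0004768
s5 = 2.9593899 − (-0.0004768)·(-0.0023552)/(-0.0572182) = 2.9594095;  |Δ| = 0.0000196
|s5 − s4| = 0.0000196 < 0.0001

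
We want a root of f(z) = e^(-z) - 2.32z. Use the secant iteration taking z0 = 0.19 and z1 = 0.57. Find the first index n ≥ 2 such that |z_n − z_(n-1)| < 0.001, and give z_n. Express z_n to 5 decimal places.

n = 4, z_n = 0.31467

f(0.19) = 0.3861591, f(0.57) = -0.7568746
z2 = 0.5700000 − (-0.7568746)·(0.3800000)/(-1.1430337) = 0.3183781;  |Δ| = 0.2516219
f(0.3183781) = -0.0113094
z3 = 0.3183781 − (-0.0113094)·(-0.2516219)/(0.7455652) = 0.3145613;  |Δ| = 0.0038168
f(0.3145613) = 0.0003270
z4 = 0.3145613 − 0.0003270·(-0.0038168)/(0.0116364) = 0.3146685;  |Δ| = 0.0001073
|z4 − z3| = 0.0001073 < 0.001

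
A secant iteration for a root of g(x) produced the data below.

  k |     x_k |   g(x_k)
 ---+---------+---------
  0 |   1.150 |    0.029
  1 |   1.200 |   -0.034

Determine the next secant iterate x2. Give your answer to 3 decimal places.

1.173

x2 = 1.200 − (-0.034)·(1.200 − 1.150) / (-0.034 − 0.029)
   = 1.200 − (-0.00170)/(-0.06300) = 1.17302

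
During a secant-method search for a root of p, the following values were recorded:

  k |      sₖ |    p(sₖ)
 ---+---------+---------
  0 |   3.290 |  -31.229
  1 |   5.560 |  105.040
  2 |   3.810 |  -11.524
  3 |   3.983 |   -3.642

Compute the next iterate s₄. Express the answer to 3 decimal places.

4.063

s₄ = 3.983 − (-3.642)·(3.983 − 3.810) / (-3.642 − (-11.524))
   = 3.983 − (-0.63007)/(7.88200) = 4.06294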